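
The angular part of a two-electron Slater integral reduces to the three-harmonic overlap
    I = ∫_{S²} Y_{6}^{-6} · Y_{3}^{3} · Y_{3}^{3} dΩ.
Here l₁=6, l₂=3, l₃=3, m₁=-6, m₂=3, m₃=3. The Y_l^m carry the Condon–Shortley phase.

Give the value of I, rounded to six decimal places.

Checks pass: Σm=0; 12 even; l₃=3∈[3,9].
(2·6+1)(2·3+1)(2·3+1) = 637
Δ: 6! 6! 0! / 13! → 1/12012
sum: t=3:−1/1296 = -1/1296
3j²(6 3 3; 0 0 0) = Δ·Π!·Σ² = 100/3003  (sign +1)
sum: t=6:+1/518400 = 1/518400
3j²(6 3 3; -6 3 3) = Δ·Π!·Σ² = 1/13  (sign +1)
combine: 4πI² = 637·100/3003·1/13 = 700/429
take √, sign +1: I = 0.36034246

0.360342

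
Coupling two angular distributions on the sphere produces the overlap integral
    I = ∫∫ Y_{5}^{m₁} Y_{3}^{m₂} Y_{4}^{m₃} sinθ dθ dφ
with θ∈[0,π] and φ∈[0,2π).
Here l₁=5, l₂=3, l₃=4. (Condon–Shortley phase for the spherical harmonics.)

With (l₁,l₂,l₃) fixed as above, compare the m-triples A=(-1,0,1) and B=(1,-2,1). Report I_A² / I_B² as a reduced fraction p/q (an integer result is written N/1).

Shared (l₁,l₂,l₃)=(5,3,4): N and (l;000)² cancel in I_A²/I_B².
A: Δ = 4!·6!·2!/13! = 1/180180; Racah Σ t=1..3: t=1:−1/1440 t=2:+1/192 t=3:−1/432 = 19/8640; ⇒ 3j(5 3 4; -1 0 1)² = 361/30030, sgn -1
B: Δ = 4!·6!·2!/13! = 1/180180; Racah Σ t=0..1: t=0:+1/1152 t=1:−1/432 = -5/3456; ⇒ 3j(5 3 4; 1 -2 1)² = 625/36036, sgn +1
I_A²/I_B² = (361/30030)/(625/36036) = 2166/3125

2166/3125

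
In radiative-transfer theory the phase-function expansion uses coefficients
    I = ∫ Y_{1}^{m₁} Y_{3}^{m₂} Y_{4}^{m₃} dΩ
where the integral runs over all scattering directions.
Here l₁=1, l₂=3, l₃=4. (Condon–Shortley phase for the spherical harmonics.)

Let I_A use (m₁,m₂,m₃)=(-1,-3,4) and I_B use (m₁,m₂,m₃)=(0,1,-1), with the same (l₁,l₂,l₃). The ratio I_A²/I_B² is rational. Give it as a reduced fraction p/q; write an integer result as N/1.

l's match ⇒ only the (l;m) 3-j factors differ between A and B.
A: triangle coeff Δ(1,3,4) = 1/252; Σ_t [0,0]: t=0:+1/1440 = 1/1440; (3j)²=1/9 [(1 3 4; -1 -3 4)], sign=+1
B: triangle coeff Δ(1,3,4) = 1/252; Σ_t [0,0]: t=0:+1/48 = 1/48; (3j)²=5/84 [(1 3 4; 0 1 -1)], sign=-1
I_A²/I_B² = (1/9)/(5/84) = 28/15

28/15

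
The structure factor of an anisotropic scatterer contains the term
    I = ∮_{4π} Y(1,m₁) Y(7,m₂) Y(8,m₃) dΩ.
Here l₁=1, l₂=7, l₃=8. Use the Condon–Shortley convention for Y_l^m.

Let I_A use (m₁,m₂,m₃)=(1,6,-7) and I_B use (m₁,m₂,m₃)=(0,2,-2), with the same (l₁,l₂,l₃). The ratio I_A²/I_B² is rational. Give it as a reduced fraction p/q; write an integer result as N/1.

l's match ⇒ only the (l;m) 3-j factors differ between A and B.
A: triangle coeff Δ(1,7,8) = 1/2040; Σ_t [0,0]: t=0:+1/12454041600 = 1/12454041600; (3j)²=7/136 [(1 7 8; 1 6 -7)], sign=-1
B: triangle coeff Δ(1,7,8) = 1/2040; Σ_t [0,0]: t=0:+1/43545600 = 1/43545600; (3j)²=1/34 [(1 7 8; 0 2 -2)], sign=+1
I_A²/I_B² = (7/136)/(1/34) = 7/4

7/4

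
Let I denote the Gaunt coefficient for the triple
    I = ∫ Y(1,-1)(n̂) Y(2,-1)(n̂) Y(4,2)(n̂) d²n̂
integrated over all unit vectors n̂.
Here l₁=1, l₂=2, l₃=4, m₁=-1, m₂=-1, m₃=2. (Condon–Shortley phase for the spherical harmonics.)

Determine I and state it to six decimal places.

l₃=4 ∉ [1,3] — triangle fails ⇒ I = 0

0.000000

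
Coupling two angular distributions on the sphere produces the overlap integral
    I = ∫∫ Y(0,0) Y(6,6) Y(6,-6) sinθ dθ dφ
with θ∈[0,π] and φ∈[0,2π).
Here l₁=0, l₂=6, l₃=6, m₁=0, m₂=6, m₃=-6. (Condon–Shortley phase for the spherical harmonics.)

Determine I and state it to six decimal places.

0.282095

Checks pass: Σm=0; 12 even; l₃=6∈[6,6].
(2·0+1)(2·6+1)(2·6+1) = 169
Δ: 0! 0! 12! / 13! → 1/13
sum: t=0:+1/518400 = 1/518400
3j²(0 6 6; 0 0 0) = Δ·Π!·Σ² = 1/13  (sign +1)
sum: t=0:+1/479001600 = 1/479001600
3j²(0 6 6; 0 6 -6) = Δ·Π!·Σ² = 1/13  (sign +1)
combine: 4πI² = 169·1/13·1/13 = 1/1
take √, sign +1: I = 0.28209479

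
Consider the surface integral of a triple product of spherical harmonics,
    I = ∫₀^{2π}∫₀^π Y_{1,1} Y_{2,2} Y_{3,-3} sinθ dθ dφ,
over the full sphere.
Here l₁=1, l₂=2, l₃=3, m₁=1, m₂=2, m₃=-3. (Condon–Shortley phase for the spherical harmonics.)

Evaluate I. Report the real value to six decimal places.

Checks pass: Σm=0; 6 even; l₃=3∈[1,3].
(2·1+1)(2·2+1)(2·3+1) = 105
Δ: 0! 2! 4! / 7! → 1/105
sum: t=0:+1/4 = 1/4
3j²(1 2 3; 0 0 0) = Δ·Π!·Σ² = 3/35  (sign -1)
sum: t=0:+1/48 = 1/48
3j²(1 2 3; 1 2 -3) = Δ·Π!·Σ² = 1/7  (sign +1)
combine: 4πI² = 105·3/35·1/7 = 9/7
take √, sign -1: I = -0.31986543

-0.319865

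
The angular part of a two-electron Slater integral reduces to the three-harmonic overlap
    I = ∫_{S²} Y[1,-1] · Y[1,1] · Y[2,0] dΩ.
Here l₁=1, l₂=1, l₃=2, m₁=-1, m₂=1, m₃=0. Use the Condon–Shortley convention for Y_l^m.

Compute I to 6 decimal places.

0.126157

Rules hold: Σm=0, L=4 even, 0≤2≤2.
N = 3·3·5 = 45
Δ = 0!·2!·2!/5! = 1/30
Racah Σ t=0..0: t=0:+1/1 = 1/1
⇒ 3j(1 1 2; 0 0 0)² = 2/15, sgn +1
Racah Σ t=0..0: t=0:+1/4 = 1/4
⇒ 3j(1 1 2; -1 1 0)² = 1/30, sgn +1
4πI² = N·(3j₀)²·(3jₘ)² = 1/5
I = +1·√(0.2/4π) = 0.12615663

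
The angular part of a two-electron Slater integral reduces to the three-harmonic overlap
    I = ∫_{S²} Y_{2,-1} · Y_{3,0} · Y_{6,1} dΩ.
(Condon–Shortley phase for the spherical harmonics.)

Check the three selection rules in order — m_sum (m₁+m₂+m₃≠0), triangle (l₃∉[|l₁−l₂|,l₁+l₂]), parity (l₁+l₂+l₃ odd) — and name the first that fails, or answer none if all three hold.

azimuthal sum: -1 + 0 + 1 = 0  ✓
1 ≤ 6 ≤ 5 (triangle on l)  ✗
L = 2 + 3 + 6 = 11 (odd)

triangle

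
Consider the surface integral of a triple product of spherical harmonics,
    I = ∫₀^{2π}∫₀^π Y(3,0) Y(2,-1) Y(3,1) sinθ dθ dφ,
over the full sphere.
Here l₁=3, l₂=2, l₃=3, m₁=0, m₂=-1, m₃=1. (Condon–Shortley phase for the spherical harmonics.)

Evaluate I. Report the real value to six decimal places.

Checks pass: Σm=0; 8 even; l₃=3∈[1,5].
(2·3+1)(2·2+1)(2·3+1) = 245
Δ: 2! 4! 2! / 9! → 1/3780
sum: t=0:+1/24 t=1:−1/4 t=2:+1/24 = -1/6
3j²(3 2 3; 0 0 0) = Δ·Π!·Σ² = 4/105  (sign +1)
sum: t=0:+1/12 t=1:−1/8 = -1/24
3j²(3 2 3; 0 -1 1) = Δ·Π!·Σ² = 1/210  (sign -1)
combine: 4πI² = 245·4/105·1/210 = 2/45
take √, sign -1: I = -0.05947080

-0.059471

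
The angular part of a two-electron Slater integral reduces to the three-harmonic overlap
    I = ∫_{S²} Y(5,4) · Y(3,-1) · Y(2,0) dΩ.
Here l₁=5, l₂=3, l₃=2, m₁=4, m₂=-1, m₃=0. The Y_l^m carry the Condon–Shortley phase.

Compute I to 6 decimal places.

0.000000

4 − 1 + 0 = 3 ≠ 0: azimuthal integral kills it; I = 0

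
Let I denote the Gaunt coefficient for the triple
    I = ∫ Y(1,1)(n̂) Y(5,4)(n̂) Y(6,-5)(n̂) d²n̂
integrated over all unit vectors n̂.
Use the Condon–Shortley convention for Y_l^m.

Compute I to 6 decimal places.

-0.303018

Rules hold: Σm=0, L=12 even, 4≤6≤6.
N = 3·11·13 = 429
Δ = 0!·2!·10!/13! = 1/858
Racah Σ t=0..0: t=0:+1/14400 = 1/14400
⇒ 3j(1 5 6; 0 0 0)² = 6/143, sgn +1
Racah Σ t=0..0: t=0:+1/725760 = 1/725760
⇒ 3j(1 5 6; 1 4 -5)² = 5/78, sgn -1
4πI² = N·(3j₀)²·(3jₘ)² = 15/13
I = -1·√(1.15385/4π) = -0.30301841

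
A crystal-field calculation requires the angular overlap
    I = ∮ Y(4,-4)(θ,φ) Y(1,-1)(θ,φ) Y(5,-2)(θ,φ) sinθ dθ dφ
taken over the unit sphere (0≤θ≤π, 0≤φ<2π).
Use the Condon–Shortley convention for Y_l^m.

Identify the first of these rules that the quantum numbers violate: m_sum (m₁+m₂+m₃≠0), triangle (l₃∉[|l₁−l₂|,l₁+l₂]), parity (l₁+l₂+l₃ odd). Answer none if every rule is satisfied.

m_sum

m₁+m₂+m₃ = -4 − 1 − 2 = -7  ✗
triangle: |4−1|=3 ≤ l₃=5 ≤ 4+1=5
parity: l₁+l₂+l₃ = 10 is even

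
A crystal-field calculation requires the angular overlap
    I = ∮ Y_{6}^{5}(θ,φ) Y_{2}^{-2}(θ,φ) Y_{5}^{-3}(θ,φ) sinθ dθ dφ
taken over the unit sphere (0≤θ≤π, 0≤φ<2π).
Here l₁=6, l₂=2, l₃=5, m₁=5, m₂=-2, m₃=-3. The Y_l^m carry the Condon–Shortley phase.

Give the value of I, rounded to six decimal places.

l₁+l₂+l₃=13 is odd: 3j(l;000)=0 ⇒ I=0

0.000000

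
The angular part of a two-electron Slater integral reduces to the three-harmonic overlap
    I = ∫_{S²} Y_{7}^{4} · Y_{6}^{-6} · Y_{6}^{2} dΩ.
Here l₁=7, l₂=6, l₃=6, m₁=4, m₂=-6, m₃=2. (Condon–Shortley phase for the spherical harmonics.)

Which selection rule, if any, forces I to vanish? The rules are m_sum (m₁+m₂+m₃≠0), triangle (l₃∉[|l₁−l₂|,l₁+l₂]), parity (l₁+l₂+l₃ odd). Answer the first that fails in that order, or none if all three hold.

m₁+m₂+m₃ = 4 − 6 + 2 = 0  ✓
triangle: |7−6|=1 ≤ l₃=6 ≤ 7+6=13  ✓
parity: l₁+l₂+l₃ = 19 is odd  ✗

parity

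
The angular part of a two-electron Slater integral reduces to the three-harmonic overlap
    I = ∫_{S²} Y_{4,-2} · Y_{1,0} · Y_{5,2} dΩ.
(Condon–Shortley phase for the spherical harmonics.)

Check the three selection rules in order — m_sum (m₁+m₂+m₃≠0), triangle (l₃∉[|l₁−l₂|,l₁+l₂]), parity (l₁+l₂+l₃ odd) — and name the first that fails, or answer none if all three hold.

none

azimuthal sum: -2 + 0 + 2 = 0  ✓
3 ≤ 5 ≤ 5 (triangle on l)  ✓
L = 4 + 1 + 5 = 10 (even)  ✓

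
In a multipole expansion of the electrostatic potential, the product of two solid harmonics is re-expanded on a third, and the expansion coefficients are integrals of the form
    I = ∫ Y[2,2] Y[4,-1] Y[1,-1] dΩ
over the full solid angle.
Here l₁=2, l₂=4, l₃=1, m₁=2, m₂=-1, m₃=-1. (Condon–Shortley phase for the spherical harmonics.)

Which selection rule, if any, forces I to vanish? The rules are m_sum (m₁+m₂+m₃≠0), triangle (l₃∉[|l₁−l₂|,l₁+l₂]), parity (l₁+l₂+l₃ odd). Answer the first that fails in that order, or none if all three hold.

triangle

azimuthal sum: 2 − 1 − 1 = 0  ✓
2 ≤ 1 ≤ 6 (triangle on l)  ✗
L = 2 + 4 + 1 = 7 (odd)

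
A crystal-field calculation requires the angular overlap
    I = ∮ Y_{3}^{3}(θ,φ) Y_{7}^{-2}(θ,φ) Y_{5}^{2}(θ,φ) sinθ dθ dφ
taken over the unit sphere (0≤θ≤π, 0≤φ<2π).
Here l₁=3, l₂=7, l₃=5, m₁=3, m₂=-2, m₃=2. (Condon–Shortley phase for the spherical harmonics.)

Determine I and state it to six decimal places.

0.000000

m-sum = 3 − 2 + 2 = 3 ≠ 0 ⇒ I = 0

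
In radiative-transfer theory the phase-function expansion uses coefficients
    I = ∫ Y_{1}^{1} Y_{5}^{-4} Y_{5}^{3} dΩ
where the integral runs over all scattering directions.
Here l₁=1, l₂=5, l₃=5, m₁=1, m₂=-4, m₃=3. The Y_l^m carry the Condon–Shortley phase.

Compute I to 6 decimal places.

0.000000

l₁+l₂+l₃=11 is odd: 3j(l;000)=0 ⇒ I=0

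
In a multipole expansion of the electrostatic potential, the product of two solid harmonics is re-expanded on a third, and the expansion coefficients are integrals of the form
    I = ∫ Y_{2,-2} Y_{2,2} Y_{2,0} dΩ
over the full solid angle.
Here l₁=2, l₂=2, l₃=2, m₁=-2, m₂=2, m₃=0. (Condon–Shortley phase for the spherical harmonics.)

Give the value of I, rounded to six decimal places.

-0.180224

m-sum 0 ✓  L=6 even ✓  0≤2≤4 ✓
Π(2lᵢ+1) = 5×5×5 = 125
triangle coeff Δ(2,2,2) = 1/630
Σ_t [0,2]: t=0:+1/8 t=1:−1/1 t=2:+1/8 = -3/4
(3j)²=2/35 [(2 2 2; 0 0 0)], sign=-1
Σ_t [2,2]: t=2:+1/8 = 1/8
(3j)²=2/35 [(2 2 2; -2 2 0)], sign=+1
⇒ 4πI² = 20/49
I = (-1)√(20/49/(4π)) = -0.18022375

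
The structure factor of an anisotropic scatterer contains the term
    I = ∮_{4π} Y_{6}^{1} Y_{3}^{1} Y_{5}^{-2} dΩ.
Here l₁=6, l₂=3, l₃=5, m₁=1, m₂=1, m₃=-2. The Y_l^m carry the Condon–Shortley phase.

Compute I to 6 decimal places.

m-sum 0 ✓  L=14 even ✓  3≤5≤9 ✓
Π(2lᵢ+1) = 13×7×11 = 1001
triangle coeff Δ(6,3,5) = 1/675675
Σ_t [1,3]: t=1:−1/8640 t=2:+1/2304 t=3:−1/8640 = 7/34560
(3j)²=7/429 [(6 3 5; 0 0 0)], sign=-1
Σ_t [2,4]: t=2:+1/5760 t=3:−1/8640 t=4:+1/241920 = 1/16128
(3j)²=5/1001 [(6 3 5; 1 1 -2)], sign=-1
⇒ 4πI² = 35/429
I = (+1)√(35/429/(4π)) = 0.08057502

0.080575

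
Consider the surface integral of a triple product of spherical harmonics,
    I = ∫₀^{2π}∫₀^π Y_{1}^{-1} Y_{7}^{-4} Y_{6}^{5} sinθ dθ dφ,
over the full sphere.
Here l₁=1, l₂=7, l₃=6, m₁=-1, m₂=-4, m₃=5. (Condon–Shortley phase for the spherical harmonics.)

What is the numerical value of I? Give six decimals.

0.060604

m-sum 0 ✓  L=14 even ✓  6≤6≤8 ✓
Π(2lᵢ+1) = 3×15×13 = 585
triangle coeff Δ(1,7,6) = 1/1365
Σ_t [1,1]: t=1:−1/518400 = -1/518400
(3j)²=7/195 [(1 7 6; 0 0 0)], sign=-1
Σ_t [2,2]: t=2:+1/79833600 = 1/79833600
(3j)²=1/455 [(1 7 6; -1 -4 5)], sign=-1
⇒ 4πI² = 3/65
I = (+1)√(3/65/(4π)) = 0.06060368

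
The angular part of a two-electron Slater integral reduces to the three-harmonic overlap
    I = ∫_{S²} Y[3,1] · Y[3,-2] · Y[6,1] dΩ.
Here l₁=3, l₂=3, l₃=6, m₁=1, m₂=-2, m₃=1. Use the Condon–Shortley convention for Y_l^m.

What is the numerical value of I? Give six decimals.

Rules hold: Σm=0, L=12 even, 0≤6≤6.
N = 7·7·13 = 637
Δ = 0!·6!·6!/13! = 1/12012
Racah Σ t=0..0: t=0:+1/1296 = 1/1296
⇒ 3j(3 3 6; 0 0 0)² = 100/3003, sgn +1
Racah Σ t=0..0: t=0:+1/5760 = 1/5760
⇒ 3j(3 3 6; 1 -2 1)² = 5/572, sgn -1
4πI² = N·(3j₀)²·(3jₘ)² = 875/4719
I = -1·√(0.185421/4π) = -0.12147142

-0.121471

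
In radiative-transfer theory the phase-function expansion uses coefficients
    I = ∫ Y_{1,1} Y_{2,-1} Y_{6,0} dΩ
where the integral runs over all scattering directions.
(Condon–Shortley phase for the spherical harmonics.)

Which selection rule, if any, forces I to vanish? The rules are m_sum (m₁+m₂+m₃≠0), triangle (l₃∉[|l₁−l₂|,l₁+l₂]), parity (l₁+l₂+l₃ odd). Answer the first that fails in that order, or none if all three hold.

Σmᵢ = 0  ✓
l₃∈[|l₁−l₂|,l₁+l₂]=[1,3], have l₃=6  ✗
Σlᵢ = 9 ⇒ odd

triangle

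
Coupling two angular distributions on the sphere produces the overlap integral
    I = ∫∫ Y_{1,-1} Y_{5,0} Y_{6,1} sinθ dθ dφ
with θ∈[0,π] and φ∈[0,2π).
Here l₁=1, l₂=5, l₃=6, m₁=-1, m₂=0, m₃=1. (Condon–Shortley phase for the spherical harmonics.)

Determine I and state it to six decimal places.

Checks pass: Σm=0; 12 even; l₃=6∈[4,6].
(2·1+1)(2·5+1)(2·6+1) = 429
Δ: 0! 2! 10! / 13! → 1/858
sum: t=0:+1/14400 = 1/14400
3j²(1 5 6; 0 0 0) = Δ·Π!·Σ² = 6/143  (sign +1)
sum: t=0:+1/28800 = 1/28800
3j²(1 5 6; -1 0 1) = Δ·Π!·Σ² = 7/286  (sign -1)
combine: 4πI² = 429·6/143·7/286 = 63/143
take √, sign -1: I = -0.18723944

-0.187239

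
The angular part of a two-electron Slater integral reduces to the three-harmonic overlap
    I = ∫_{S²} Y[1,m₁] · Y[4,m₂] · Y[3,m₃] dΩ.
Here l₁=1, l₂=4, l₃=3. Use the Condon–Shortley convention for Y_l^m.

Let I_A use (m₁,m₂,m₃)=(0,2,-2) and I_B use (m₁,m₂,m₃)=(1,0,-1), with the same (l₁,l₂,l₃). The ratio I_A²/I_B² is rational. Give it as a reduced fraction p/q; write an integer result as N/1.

l's match ⇒ only the (l;m) 3-j factors differ between A and B.
A: triangle coeff Δ(1,4,3) = 1/252; Σ_t [1,1]: t=1:−1/120 = -1/120; (3j)²=1/21 [(1 4 3; 0 2 -2)], sign=+1
B: triangle coeff Δ(1,4,3) = 1/252; Σ_t [0,0]: t=0:+1/96 = 1/96; (3j)²=1/42 [(1 4 3; 1 0 -1)], sign=+1
I_A²/I_B² = (1/21)/(1/42) = 2/1

2/1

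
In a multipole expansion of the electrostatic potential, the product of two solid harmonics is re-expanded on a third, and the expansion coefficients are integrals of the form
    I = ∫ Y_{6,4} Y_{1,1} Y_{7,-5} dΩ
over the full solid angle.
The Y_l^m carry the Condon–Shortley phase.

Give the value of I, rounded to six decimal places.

-0.284256

m-sum 0 ✓  L=14 even ✓  5≤7≤7 ✓
Π(2lᵢ+1) = 13×3×15 = 585
triangle coeff Δ(6,1,7) = 1/1365
Σ_t [0,0]: t=0:+1/518400 = 1/518400
(3j)²=7/195 [(6 1 7; 0 0 0)], sign=-1
Σ_t [0,0]: t=0:+1/14515200 = 1/14515200
(3j)²=22/455 [(6 1 7; 4 1 -5)], sign=+1
⇒ 4πI² = 66/65
I = (-1)√(66/65/(4π)) = -0.28425647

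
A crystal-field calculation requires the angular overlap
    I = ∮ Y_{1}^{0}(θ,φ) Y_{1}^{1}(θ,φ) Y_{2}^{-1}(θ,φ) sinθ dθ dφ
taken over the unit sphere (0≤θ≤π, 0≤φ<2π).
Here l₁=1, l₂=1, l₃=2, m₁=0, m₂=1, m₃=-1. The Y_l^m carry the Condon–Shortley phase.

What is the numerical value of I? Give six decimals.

-0.218510

m-sum 0 ✓  L=4 even ✓  0≤2≤2 ✓
Π(2lᵢ+1) = 3×3×5 = 45
triangle coeff Δ(1,1,2) = 1/30
Σ_t [0,0]: t=0:+1/1 = 1/1
(3j)²=2/15 [(1 1 2; 0 0 0)], sign=+1
Σ_t [0,0]: t=0:+1/2 = 1/2
(3j)²=1/10 [(1 1 2; 0 1 -1)], sign=-1
⇒ 4πI² = 3/5
I = (-1)√(3/5/(4π)) = -0.21850969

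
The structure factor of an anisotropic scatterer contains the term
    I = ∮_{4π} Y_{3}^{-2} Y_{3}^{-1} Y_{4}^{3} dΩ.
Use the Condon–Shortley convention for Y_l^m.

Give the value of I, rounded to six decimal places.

m-sum 0 ✓  L=10 even ✓  0≤4≤6 ✓
Π(2lᵢ+1) = 7×7×9 = 441
triangle coeff Δ(3,3,4) = 1/34650
Σ_t [0,2]: t=0:+1/72 t=1:−1/16 t=2:+1/72 = -5/144
(3j)²=2/77 [(3 3 4; 0 0 0)], sign=-1
Σ_t [1,2]: t=1:−1/144 t=2:+1/288 = -1/288
(3j)²=1/99 [(3 3 4; -2 -1 3)], sign=+1
⇒ 4πI² = 14/121
I = (-1)√(14/121/(4π)) = -0.09595473

-0.095955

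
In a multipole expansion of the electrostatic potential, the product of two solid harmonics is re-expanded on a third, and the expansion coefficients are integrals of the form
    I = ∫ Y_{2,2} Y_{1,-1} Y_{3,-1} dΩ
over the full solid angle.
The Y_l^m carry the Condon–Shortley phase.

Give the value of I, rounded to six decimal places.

m-sum 0 ✓  L=6 even ✓  1≤3≤3 ✓
Π(2lᵢ+1) = 5×3×7 = 105
triangle coeff Δ(2,1,3) = 1/105
Σ_t [0,0]: t=0:+1/4 = 1/4
(3j)²=3/35 [(2 1 3; 0 0 0)], sign=-1
Σ_t [0,0]: t=0:+1/48 = 1/48
(3j)²=1/105 [(2 1 3; 2 -1 -1)], sign=+1
⇒ 4πI² = 3/35
I = (-1)√(3/35/(4π)) = -0.08258890

-0.082589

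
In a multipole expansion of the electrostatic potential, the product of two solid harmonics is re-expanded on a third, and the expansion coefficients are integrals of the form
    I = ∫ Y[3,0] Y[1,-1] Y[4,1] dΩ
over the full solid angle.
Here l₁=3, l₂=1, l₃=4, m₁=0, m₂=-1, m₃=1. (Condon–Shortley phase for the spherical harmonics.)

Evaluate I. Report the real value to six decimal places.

Checks pass: Σm=0; 8 even; l₃=4∈[2,4].
(2·3+1)(2·1+1)(2·4+1) = 189
Δ: 0! 6! 2! / 9! → 1/252
sum: t=0:+1/36 = 1/36
3j²(3 1 4; 0 0 0) = Δ·Π!·Σ² = 4/63  (sign +1)
sum: t=0:+1/72 = 1/72
3j²(3 1 4; 0 -1 1) = Δ·Π!·Σ² = 5/126  (sign -1)
combine: 4πI² = 189·4/63·5/126 = 10/21
take √, sign -1: I = -0.19466390

-0.194664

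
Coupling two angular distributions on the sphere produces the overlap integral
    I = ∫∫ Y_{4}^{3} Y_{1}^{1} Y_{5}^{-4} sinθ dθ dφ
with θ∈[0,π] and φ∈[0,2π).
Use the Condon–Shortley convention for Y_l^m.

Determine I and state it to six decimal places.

m-sum 0 ✓  L=10 even ✓  3≤5≤5 ✓
Π(2lᵢ+1) = 9×3×11 = 297
triangle coeff Δ(4,1,5) = 1/495
Σ_t [0,0]: t=0:+1/576 = 1/576
(3j)²=5/99 [(4 1 5; 0 0 0)], sign=-1
Σ_t [0,0]: t=0:+1/10080 = 1/10080
(3j)²=4/55 [(4 1 5; 3 1 -4)], sign=-1
⇒ 4πI² = 12/11
I = (+1)√(12/11/(4π)) = 0.29463840

0.294638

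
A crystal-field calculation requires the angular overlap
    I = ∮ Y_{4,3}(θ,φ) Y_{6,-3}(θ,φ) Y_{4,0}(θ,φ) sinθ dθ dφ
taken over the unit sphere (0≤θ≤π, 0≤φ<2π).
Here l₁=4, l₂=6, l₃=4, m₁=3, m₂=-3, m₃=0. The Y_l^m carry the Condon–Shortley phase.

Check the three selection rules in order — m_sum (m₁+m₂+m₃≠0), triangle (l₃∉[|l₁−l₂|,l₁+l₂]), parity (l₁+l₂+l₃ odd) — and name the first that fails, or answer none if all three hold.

none

Σmᵢ = 0  ✓
l₃∈[|l₁−l₂|,l₁+l₂]=[2,10], have l₃=4  ✓
Σlᵢ = 14 ⇒ even  ✓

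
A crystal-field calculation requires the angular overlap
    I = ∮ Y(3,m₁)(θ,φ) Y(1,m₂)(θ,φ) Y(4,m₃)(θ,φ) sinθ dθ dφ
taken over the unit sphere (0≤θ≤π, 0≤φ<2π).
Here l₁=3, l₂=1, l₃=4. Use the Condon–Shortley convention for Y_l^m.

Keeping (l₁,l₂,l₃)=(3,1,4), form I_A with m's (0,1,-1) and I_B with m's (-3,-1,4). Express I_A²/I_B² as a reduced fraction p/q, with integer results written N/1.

5/14

Shared (l₁,l₂,l₃)=(3,1,4): N and (l;000)² cancel in I_A²/I_B².
A: Δ = 0!·6!·2!/9! = 1/252; Racah Σ t=0..0: t=0:+1/72 = 1/72; ⇒ 3j(3 1 4; 0 1 -1)² = 5/126, sgn -1
B: Δ = 0!·6!·2!/9! = 1/252; Racah Σ t=0..0: t=0:+1/1440 = 1/1440; ⇒ 3j(3 1 4; -3 -1 4)² = 1/9, sgn +1
I_A²/I_B² = (5/126)/(1/9) = 5/14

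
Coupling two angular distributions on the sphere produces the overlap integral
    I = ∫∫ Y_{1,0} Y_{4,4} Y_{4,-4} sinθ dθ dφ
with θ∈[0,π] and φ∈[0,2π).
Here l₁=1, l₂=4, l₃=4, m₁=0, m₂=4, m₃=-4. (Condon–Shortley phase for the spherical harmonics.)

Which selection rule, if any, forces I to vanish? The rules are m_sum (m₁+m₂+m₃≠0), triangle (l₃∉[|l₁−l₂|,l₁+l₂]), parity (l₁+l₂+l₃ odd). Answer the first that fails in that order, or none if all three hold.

m₁+m₂+m₃ = 0 + 4 − 4 = 0  ✓
triangle: |1−4|=3 ≤ l₃=4 ≤ 1+4=5  ✓
parity: l₁+l₂+l₃ = 9 is odd  ✗

parity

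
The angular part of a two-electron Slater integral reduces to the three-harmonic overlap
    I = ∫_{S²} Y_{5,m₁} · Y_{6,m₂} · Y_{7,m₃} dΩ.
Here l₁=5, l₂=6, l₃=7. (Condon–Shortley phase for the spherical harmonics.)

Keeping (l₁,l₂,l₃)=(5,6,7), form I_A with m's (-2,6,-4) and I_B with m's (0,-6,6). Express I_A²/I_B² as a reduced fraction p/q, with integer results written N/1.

35/39

Shared (l₁,l₂,l₃)=(5,6,7): N and (l;000)² cancel in I_A²/I_B².
A: Δ = 4!·6!·8!/19! = 1/174594420; Racah Σ t=4..4: t=4:+1/34836480 = 1/34836480; ⇒ 3j(5 6 7; -2 6 -4)² = 275/16796, sgn -1
B: Δ = 4!·6!·8!/19! = 1/174594420; Racah Σ t=0..0: t=0:+1/116121600 = 1/116121600; ⇒ 3j(5 6 7; 0 -6 6)² = 165/9044, sgn -1
I_A²/I_B² = (275/16796)/(165/9044) = 35/39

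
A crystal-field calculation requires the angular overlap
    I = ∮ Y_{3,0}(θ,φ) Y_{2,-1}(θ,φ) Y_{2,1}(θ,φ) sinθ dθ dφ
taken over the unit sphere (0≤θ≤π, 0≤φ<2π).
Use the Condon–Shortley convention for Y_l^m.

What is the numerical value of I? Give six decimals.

0.000000

Σlᵢ=7 odd — θ-integrand is odd under cosθ→−cosθ; I=0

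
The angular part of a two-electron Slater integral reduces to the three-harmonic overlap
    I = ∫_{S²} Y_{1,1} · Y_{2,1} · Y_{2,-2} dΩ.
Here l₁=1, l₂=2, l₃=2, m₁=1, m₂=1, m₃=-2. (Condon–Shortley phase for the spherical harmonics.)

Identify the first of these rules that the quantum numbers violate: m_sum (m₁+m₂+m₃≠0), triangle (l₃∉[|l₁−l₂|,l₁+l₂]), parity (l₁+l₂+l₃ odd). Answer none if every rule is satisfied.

azimuthal sum: 1 + 1 − 2 = 0  ✓
1 ≤ 2 ≤ 3 (triangle on l)  ✓
L = 1 + 2 + 2 = 5 (odd)  ✗

parity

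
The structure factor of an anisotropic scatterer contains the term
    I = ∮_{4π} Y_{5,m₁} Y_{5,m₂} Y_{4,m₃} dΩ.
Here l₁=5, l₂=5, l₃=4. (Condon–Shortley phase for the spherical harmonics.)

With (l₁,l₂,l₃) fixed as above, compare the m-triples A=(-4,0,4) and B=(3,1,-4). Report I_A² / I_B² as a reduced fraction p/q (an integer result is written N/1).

3/5

Shared (l₁,l₂,l₃)=(5,5,4): N and (l;000)² cancel in I_A²/I_B².
A: Δ = 6!·4!·4!/15! = 1/3153150; Racah Σ t=5..5: t=5:−1/69120 = -1/69120; ⇒ 3j(5 5 4; -4 0 4)² = 2/143, sgn -1
B: Δ = 6!·4!·4!/15! = 1/3153150; Racah Σ t=2..2: t=2:+1/27648 = 1/27648; ⇒ 3j(5 5 4; 3 1 -4)² = 10/429, sgn +1
I_A²/I_B² = (2/143)/(10/429) = 3/5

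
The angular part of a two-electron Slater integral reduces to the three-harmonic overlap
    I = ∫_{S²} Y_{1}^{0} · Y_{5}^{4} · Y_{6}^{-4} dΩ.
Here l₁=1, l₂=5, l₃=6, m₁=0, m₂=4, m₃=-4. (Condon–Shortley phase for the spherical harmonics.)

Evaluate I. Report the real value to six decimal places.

0.182727

m-sum 0 ✓  L=12 even ✓  4≤6≤6 ✓
Π(2lᵢ+1) = 3×11×13 = 429
triangle coeff Δ(1,5,6) = 1/858
Σ_t [0,0]: t=0:+1/14400 = 1/14400
(3j)²=6/143 [(1 5 6; 0 0 0)], sign=+1
Σ_t [0,0]: t=0:+1/362880 = 1/362880
(3j)²=10/429 [(1 5 6; 0 4 -4)], sign=+1
⇒ 4πI² = 60/143
I = (+1)√(60/143/(4π)) = 0.18272698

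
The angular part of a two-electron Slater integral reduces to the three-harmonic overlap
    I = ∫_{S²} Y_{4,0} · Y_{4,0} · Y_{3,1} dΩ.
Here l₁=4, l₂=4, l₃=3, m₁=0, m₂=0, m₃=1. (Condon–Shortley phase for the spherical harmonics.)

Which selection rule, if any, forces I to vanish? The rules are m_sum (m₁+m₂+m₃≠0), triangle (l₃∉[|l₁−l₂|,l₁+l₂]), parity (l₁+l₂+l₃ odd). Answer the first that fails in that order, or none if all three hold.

m_sum

azimuthal sum: 0 + 0 + 1 = 1  ✗
0 ≤ 3 ≤ 8 (triangle on l)
L = 4 + 4 + 3 = 11 (odd)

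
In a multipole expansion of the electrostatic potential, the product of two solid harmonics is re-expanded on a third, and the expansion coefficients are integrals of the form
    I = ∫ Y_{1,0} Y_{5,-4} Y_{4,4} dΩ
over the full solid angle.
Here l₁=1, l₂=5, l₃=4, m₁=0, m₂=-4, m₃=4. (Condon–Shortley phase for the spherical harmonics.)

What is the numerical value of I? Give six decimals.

Rules hold: Σm=0, L=10 even, 4≤4≤6.
N = 3·11·9 = 297
Δ = 2!·0!·8!/11! = 1/495
Racah Σ t=1..1: t=1:−1/576 = -1/576
⇒ 3j(1 5 4; 0 0 0)² = 5/99, sgn -1
Racah Σ t=1..1: t=1:−1/40320 = -1/40320
⇒ 3j(1 5 4; 0 -4 4)² = 1/55, sgn -1
4πI² = N·(3j₀)²·(3jₘ)² = 3/11
I = +1·√(0.272727/4π) = 0.14731920

0.147319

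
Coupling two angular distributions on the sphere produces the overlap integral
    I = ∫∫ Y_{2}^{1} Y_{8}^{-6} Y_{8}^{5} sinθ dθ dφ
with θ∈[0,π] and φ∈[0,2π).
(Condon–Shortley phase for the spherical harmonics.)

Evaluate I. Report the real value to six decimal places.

0.193241

Checks pass: Σm=0; 18 even; l₃=8∈[6,10].
(2·2+1)(2·8+1)(2·8+1) = 1445
Δ: 2! 2! 14! / 19! → 1/348840
sum: t=0:+1/116121600 t=1:−1/25401600 t=2:+1/116121600 = -1/45158400
3j²(2 8 8; 0 0 0) = Δ·Π!·Σ² = 24/1615  (sign -1)
sum: t=0:+1/1916006400 t=1:−1/12454041600 = 1/2264371200
3j²(2 8 8; 1 -6 5) = Δ·Π!·Σ² = 847/38760  (sign -1)
combine: 4πI² = 1445·24/1615·847/38760 = 847/1805
take √, sign +1: I = 0.19324051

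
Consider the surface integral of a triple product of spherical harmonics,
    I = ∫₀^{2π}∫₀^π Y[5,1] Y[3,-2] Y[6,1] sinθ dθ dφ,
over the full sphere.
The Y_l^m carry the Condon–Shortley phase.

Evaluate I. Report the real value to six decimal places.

m-sum 0 ✓  L=14 even ✓  2≤6≤8 ✓
Π(2lᵢ+1) = 11×7×13 = 1001
triangle coeff Δ(5,3,6) = 1/675675
Σ_t [0,2]: t=0:+1/8640 t=1:−1/2304 t=2:+1/8640 = -7/34560
(3j)²=7/429 [(5 3 6; 0 0 0)], sign=-1
Σ_t [0,1]: t=0:+1/6912 t=1:−1/17280 = 1/11520
(3j)²=2/143 [(5 3 6; 1 -2 1)], sign=-1
⇒ 4πI² = 98/429
I = (+1)√(98/429/(4π)) = 0.13482780

0.134828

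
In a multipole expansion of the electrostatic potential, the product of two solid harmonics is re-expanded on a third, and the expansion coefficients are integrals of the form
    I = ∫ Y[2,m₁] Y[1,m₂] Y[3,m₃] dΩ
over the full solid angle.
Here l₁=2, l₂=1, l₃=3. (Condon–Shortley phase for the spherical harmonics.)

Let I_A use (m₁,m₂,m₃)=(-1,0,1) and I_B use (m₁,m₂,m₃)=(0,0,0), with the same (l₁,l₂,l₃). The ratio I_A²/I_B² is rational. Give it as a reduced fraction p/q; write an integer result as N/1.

8/9

l's match ⇒ only the (l;m) 3-j factors differ between A and B.
A: triangle coeff Δ(2,1,3) = 1/105; Σ_t [0,0]: t=0:+1/6 = 1/6; (3j)²=8/105 [(2 1 3; -1 0 1)], sign=+1
B: triangle coeff Δ(2,1,3) = 1/105; Σ_t [0,0]: t=0:+1/4 = 1/4; (3j)²=3/35 [(2 1 3; 0 0 0)], sign=-1
I_A²/I_B² = (8/105)/(3/35) = 8/9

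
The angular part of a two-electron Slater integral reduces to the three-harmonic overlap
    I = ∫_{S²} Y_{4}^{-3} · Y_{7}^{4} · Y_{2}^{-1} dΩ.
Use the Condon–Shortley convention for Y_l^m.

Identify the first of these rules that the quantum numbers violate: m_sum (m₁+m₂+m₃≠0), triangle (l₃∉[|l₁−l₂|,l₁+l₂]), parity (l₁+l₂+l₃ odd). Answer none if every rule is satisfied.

triangle

Σmᵢ = 0  ✓
l₃∈[|l₁−l₂|,l₁+l₂]=[3,11], have l₃=2  ✗
Σlᵢ = 13 ⇒ odd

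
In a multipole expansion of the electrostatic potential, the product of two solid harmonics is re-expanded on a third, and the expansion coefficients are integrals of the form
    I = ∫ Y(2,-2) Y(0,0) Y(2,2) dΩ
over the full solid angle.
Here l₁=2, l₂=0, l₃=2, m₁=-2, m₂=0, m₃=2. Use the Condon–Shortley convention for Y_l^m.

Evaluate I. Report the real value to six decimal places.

m-sum 0 ✓  L=4 even ✓  2≤2≤2 ✓
Π(2lᵢ+1) = 5×1×5 = 25
triangle coeff Δ(2,0,2) = 1/5
Σ_t [0,0]: t=0:+1/4 = 1/4
(3j)²=1/5 [(2 0 2; 0 0 0)], sign=+1
Σ_t [0,0]: t=0:+1/24 = 1/24
(3j)²=1/5 [(2 0 2; -2 0 2)], sign=+1
⇒ 4πI² = 1/1
I = (+1)√(1/1/(4π)) = 0.28209479

0.282095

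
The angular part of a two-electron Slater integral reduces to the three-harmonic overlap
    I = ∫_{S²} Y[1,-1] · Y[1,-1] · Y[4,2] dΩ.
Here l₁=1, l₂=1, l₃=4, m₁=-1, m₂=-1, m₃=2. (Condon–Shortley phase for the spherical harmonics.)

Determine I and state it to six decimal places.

0.000000

|1−1|≤4≤1+1 violated ⇒ I = 0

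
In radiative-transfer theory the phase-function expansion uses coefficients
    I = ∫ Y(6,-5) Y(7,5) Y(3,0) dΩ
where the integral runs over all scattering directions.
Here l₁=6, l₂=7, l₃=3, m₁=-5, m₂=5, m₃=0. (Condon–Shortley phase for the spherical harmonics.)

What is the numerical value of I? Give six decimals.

0.161723

m-sum 0 ✓  L=16 even ✓  1≤3≤13 ✓
Π(2lᵢ+1) = 13×15×7 = 1365
triangle coeff Δ(6,7,3) = 1/2042040
Σ_t [4,6]: t=4:+1/207360 t=5:−1/57600 t=6:+1/207360 = -1/129600
(3j)²=168/12155 [(6 7 3; 0 0 0)], sign=+1
Σ_t [9,10]: t=9:−1/4354560 t=10:+1/14515200 = -1/6220800
(3j)²=77/4420 [(6 7 3; -5 5 0)], sign=+1
⇒ 4πI² = 6174/18785
I = (+1)√(6174/18785/(4π)) = 0.16172337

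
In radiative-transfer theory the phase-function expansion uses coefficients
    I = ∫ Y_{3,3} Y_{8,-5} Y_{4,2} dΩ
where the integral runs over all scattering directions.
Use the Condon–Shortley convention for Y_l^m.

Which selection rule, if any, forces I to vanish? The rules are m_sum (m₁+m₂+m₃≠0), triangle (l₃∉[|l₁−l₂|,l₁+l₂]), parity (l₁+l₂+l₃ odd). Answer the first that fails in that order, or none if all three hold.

Σmᵢ = 0  ✓
l₃∈[|l₁−l₂|,l₁+l₂]=[5,11], have l₃=4  ✗
Σlᵢ = 15 ⇒ odd

triangle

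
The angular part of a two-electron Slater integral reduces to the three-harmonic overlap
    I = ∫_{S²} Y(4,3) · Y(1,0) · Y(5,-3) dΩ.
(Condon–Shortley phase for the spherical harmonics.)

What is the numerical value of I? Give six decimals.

-0.196426

m-sum 0 ✓  L=10 even ✓  3≤5≤5 ✓
Π(2lᵢ+1) = 9×3×11 = 297
triangle coeff Δ(4,1,5) = 1/495
Σ_t [0,0]: t=0:+1/576 = 1/576
(3j)²=5/99 [(4 1 5; 0 0 0)], sign=-1
Σ_t [0,0]: t=0:+1/5040 = 1/5040
(3j)²=16/495 [(4 1 5; 3 0 -3)], sign=+1
⇒ 4πI² = 16/33
I = (-1)√(16/33/(4π)) = -0.19642560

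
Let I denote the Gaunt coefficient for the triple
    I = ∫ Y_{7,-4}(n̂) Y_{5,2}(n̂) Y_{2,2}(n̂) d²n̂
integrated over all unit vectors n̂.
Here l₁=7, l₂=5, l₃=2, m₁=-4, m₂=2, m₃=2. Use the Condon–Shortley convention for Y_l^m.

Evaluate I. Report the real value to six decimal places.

0.205860

m-sum 0 ✓  L=14 even ✓  2≤2≤12 ✓
Π(2lᵢ+1) = 15×11×5 = 825
triangle coeff Δ(7,5,2) = 1/15015
Σ_t [5,5]: t=5:−1/57600 = -1/57600
(3j)²=21/715 [(7 5 2; 0 0 0)], sign=-1
Σ_t [7,7]: t=7:−1/725760 = -1/725760
(3j)²=2/91 [(7 5 2; -4 2 2)], sign=-1
⇒ 4πI² = 90/169
I = (+1)√(90/169/(4π)) = 0.20586047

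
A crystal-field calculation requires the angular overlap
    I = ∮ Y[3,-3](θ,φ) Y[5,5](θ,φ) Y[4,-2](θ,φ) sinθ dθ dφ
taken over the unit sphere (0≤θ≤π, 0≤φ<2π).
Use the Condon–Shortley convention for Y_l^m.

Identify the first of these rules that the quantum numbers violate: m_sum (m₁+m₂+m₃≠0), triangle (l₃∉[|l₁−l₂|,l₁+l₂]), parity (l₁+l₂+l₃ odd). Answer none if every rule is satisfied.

none

azimuthal sum: -3 + 5 − 2 = 0  ✓
2 ≤ 4 ≤ 8 (triangle on l)  ✓
L = 3 + 5 + 4 = 12 (even)  ✓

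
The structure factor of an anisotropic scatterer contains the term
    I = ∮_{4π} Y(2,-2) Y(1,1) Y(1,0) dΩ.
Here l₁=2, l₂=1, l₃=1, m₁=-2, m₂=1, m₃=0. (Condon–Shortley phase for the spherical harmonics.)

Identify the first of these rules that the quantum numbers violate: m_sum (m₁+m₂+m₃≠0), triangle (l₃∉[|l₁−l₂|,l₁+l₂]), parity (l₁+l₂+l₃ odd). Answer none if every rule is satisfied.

Σmᵢ = -1  ✗
l₃∈[|l₁−l₂|,l₁+l₂]=[1,3], have l₃=1
Σlᵢ = 4 ⇒ even

m_sum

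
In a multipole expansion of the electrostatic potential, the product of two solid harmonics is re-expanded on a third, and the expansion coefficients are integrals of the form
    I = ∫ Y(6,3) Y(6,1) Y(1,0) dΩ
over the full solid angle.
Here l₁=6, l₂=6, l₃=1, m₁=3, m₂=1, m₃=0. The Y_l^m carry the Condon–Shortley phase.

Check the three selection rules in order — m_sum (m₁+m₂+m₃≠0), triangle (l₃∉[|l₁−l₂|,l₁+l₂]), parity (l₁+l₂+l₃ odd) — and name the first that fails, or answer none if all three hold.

m_sum

azimuthal sum: 3 + 1 + 0 = 4  ✗
0 ≤ 1 ≤ 12 (triangle on l)
L = 6 + 6 + 1 = 13 (odd)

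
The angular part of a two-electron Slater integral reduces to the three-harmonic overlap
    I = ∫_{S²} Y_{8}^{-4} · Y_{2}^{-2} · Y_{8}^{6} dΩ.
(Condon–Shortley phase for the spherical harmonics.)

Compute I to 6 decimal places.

Checks pass: Σm=0; 18 even; l₃=8∈[6,10].
(2·8+1)(2·2+1)(2·8+1) = 1445
Δ: 2! 14! 2! / 19! → 1/348840
sum: t=0:+1/116121600 t=1:−1/25401600 t=2:+1/116121600 = -1/45158400
3j²(8 2 8; 0 0 0) = Δ·Π!·Σ² = 24/1615  (sign -1)
sum: t=0:+1/3832012800 = 1/3832012800
3j²(8 2 8; -4 -2 6) = Δ·Π!·Σ² = 91/9690  (sign +1)
combine: 4πI² = 1445·24/1615·91/9690 = 364/1805
take √, sign -1: I = -0.12667974

-0.126680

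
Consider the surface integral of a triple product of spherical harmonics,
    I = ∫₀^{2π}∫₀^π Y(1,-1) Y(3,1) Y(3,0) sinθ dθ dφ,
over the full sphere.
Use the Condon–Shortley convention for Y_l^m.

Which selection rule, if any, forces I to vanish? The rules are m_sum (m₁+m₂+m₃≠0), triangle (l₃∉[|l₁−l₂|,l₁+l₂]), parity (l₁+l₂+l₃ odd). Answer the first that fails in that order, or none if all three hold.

parity

Σmᵢ = 0  ✓
l₃∈[|l₁−l₂|,l₁+l₂]=[2,4], have l₃=3  ✓
Σlᵢ = 7 ⇒ odd  ✗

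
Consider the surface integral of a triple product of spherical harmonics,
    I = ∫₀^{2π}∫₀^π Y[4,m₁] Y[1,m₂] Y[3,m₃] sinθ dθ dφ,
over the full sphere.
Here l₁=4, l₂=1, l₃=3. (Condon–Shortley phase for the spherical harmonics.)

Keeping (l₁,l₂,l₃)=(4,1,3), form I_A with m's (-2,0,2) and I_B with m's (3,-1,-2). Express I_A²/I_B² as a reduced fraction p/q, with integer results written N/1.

l's match ⇒ only the (l;m) 3-j factors differ between A and B.
A: triangle coeff Δ(4,1,3) = 1/252; Σ_t [1,1]: t=1:−1/120 = -1/120; (3j)²=1/21 [(4 1 3; -2 0 2)], sign=+1
B: triangle coeff Δ(4,1,3) = 1/252; Σ_t [0,0]: t=0:+1/240 = 1/240; (3j)²=1/12 [(4 1 3; 3 -1 -2)], sign=-1
I_A²/I_B² = (1/21)/(1/12) = 4/7

4/7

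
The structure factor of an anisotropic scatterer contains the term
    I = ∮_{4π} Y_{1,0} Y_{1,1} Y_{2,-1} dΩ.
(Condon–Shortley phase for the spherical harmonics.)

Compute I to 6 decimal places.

-0.218510

m-sum 0 ✓  L=4 even ✓  0≤2≤2 ✓
Π(2lᵢ+1) = 3×3×5 = 45
triangle coeff Δ(1,1,2) = 1/30
Σ_t [0,0]: t=0:+1/1 = 1/1
(3j)²=2/15 [(1 1 2; 0 0 0)], sign=+1
Σ_t [0,0]: t=0:+1/2 = 1/2
(3j)²=1/10 [(1 1 2; 0 1 -1)], sign=-1
⇒ 4πI² = 3/5
I = (-1)√(3/5/(4π)) = -0.21850969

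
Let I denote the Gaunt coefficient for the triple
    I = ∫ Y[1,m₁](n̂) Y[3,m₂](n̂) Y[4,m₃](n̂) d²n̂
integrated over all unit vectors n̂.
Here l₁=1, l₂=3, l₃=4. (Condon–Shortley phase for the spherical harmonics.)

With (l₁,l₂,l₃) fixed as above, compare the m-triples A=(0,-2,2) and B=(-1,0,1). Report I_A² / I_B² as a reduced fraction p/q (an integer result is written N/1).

6/5

l's match ⇒ only the (l;m) 3-j factors differ between A and B.
A: triangle coeff Δ(1,3,4) = 1/252; Σ_t [0,0]: t=0:+1/120 = 1/120; (3j)²=1/21 [(1 3 4; 0 -2 2)], sign=+1
B: triangle coeff Δ(1,3,4) = 1/252; Σ_t [0,0]: t=0:+1/72 = 1/72; (3j)²=5/126 [(1 3 4; -1 0 1)], sign=-1
I_A²/I_B² = (1/21)/(5/126) = 6/5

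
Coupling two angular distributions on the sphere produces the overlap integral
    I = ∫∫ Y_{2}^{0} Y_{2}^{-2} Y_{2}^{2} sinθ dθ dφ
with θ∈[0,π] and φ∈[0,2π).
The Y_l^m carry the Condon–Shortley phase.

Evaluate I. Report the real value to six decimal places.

Checks pass: Σm=0; 6 even; l₃=2∈[0,4].
(2·2+1)(2·2+1)(2·2+1) = 125
Δ: 2! 2! 2! / 7! → 1/630
sum: t=0:+1/8 t=1:−1/1 t=2:+1/8 = -3/4
3j²(2 2 2; 0 0 0) = Δ·Π!·Σ² = 2/35  (sign -1)
sum: t=0:+1/8 = 1/8
3j²(2 2 2; 0 -2 2) = Δ·Π!·Σ² = 2/35  (sign +1)
combine: 4πI² = 125·2/35·2/35 = 20/49
take √, sign -1: I = -0.18022375

-0.180224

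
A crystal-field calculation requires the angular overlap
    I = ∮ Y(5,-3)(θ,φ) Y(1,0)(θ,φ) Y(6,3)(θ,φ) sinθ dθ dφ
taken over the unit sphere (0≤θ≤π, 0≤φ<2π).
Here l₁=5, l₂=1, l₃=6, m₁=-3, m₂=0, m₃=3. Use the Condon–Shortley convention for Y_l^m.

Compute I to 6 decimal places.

m-sum 0 ✓  L=12 even ✓  4≤6≤6 ✓
Π(2lᵢ+1) = 11×3×13 = 429
triangle coeff Δ(5,1,6) = 1/858
Σ_t [0,0]: t=0:+1/14400 = 1/14400
(3j)²=6/143 [(5 1 6; 0 0 0)], sign=+1
Σ_t [0,0]: t=0:+1/80640 = 1/80640
(3j)²=9/286 [(5 1 6; -3 0 3)], sign=-1
⇒ 4πI² = 81/143
I = (-1)√(81/143/(4π)) = -0.21230956

-0.212310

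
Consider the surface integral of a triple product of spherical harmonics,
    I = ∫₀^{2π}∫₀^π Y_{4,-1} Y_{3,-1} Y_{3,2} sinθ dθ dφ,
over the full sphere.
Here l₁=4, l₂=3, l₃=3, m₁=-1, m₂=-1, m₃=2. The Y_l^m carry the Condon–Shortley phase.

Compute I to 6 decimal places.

m-sum 0 ✓  L=10 even ✓  1≤3≤7 ✓
Π(2lᵢ+1) = 9×7×7 = 441
triangle coeff Δ(4,3,3) = 1/34650
Σ_t [1,3]: t=1:−1/72 t=2:+1/16 t=3:−1/72 = 5/144
(3j)²=2/77 [(4 3 3; 0 0 0)], sign=-1
Σ_t [1,2]: t=1:−1/144 t=2:+1/48 = 1/72
(3j)²=16/693 [(4 3 3; -1 -1 2)], sign=-1
⇒ 4πI² = 32/121
I = (+1)√(32/121/(4π)) = 0.14506992

0.145070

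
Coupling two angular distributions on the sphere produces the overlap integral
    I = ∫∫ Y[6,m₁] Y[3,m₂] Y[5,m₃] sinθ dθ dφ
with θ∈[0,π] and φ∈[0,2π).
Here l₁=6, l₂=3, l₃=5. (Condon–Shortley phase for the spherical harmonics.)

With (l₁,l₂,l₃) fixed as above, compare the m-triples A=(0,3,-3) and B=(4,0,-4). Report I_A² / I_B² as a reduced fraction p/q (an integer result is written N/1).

Shared (l₁,l₂,l₃)=(6,3,5): N and (l;000)² cancel in I_A²/I_B².
A: Δ = 4!·8!·2!/15! = 1/675675; Racah Σ t=4..4: t=4:+1/69120 = 1/69120; ⇒ 3j(6 3 5; 0 3 -3)² = 4/429, sgn +1
B: Δ = 4!·8!·2!/15! = 1/675675; Racah Σ t=1..2: t=1:−1/60480 t=2:+1/161280 = -1/96768; ⇒ 3j(6 3 5; 4 0 -4)² = 15/1001, sgn +1
I_A²/I_B² = (4/429)/(15/1001) = 28/45

28/45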